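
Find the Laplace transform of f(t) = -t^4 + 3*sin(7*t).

21/(s^2 + 49) - 24/s^5

By linearity of the Laplace transform, transform each term separately.
(3)·[L{sin(7t)} = 7/(s^2 + 49)]; (-1)·[L{t^4} = 4!/s^5 = 24/s^5].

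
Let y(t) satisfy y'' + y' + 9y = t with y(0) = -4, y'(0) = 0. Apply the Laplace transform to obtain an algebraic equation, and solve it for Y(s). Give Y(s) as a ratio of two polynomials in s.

Transform both sides with L{·}.
With L{y''} = s^2 Y - s·y(0) - y'(0) and L{y'} = sY - y(0), with y(0) = -4, y'(0) = 0: the LHS transforms to (s^2 + s + 9)Y - (-4*s - 4).
The right side is L{t} = s^(-2).
So (s^2 + s + 9)Y = s^(-2) + (-4*s - 4).
Divide through and combine into a single rational function.

Y(s) = (-4*s^3 - 4*s^2 + 1)/(s^4 + s^3 + 9*s^2)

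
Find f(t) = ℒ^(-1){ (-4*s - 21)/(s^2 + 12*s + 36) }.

Factor the denominator: s^2 + 12*s + 36 = (s + 6)^2.
Partial fraction decomposition gives [-4/(s + 6)] + [3/(s + 6)^2].
Invert each term: -4/(s + 6) ↔ -4e^(-6t); 3/(s + 6)^2 ↔ 3t·e^(-6t).

f(t) = 3*t*exp(-6*t) - 4*exp(-6*t)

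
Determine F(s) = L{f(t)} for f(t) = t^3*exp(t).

F(s) = 6/(s - 1)^4

L{t^3} = 3!/s^4 = 6/s^4.
By the first shifting theorem, multiplying by e^(t) replaces s with s - 1.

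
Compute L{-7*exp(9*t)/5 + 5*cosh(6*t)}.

5*s/(s^2 - 36) - 7/(5*(s - 9))

Apply the Laplace transform termwise.
(5)·[L{cosh(6t)} = s/(s^2 - 36)]; (-7/5)·[L{e^(9t)} = 1/(s - 9)].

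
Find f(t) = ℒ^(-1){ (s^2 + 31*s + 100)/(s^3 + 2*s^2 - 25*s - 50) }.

f(t) = 4*exp(5*t) - 2*exp(-2*t) - exp(-5*t)

Factor the denominator: s^3 + 2*s^2 - 25*s - 50 = (s - 5)*(s + 2)*(s + 5).
Partial fraction decomposition gives [-2/(s + 2)] + [4/(s - 5)] + [-1/(s + 5)].
Invert each term: -2/(s + 2) ↔ -2e^(-2t); 4/(s - 5) ↔ 4e^(5t); -1/(s + 5) ↔ -e^(-5t).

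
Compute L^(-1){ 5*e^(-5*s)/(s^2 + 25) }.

The factor e^(-5s) signals a time shift by c = 5 (second shifting theorem).
L{sin(5t)} = 5/(s^2 + 25), so L^-1{5/(s^2 + 25)} = sin(5*t).
Hence the inverse is u(t - 5) times that function evaluated at t - 5.

Heaviside(t - 5)*(sin(5*t - 25))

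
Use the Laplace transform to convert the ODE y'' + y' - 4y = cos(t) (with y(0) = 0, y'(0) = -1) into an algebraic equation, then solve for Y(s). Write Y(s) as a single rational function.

Y(s) = (-s^2 + s - 1)/(s^4 + s^3 - 3*s^2 + s - 4)

Apply the Laplace transform to the equation.
Using L{y''} = s^2 Y - s·y(0) - y'(0) and L{y'} = sY - y(0), with y(0) = 0, y'(0) = -1, the left side becomes (s^2 + s - 4)Y - (-1).
The right side is L{cos(t)} = s/(s^2 + 1).
So (s^2 + s - 4)Y = s/(s^2 + 1) + (-1).
Solve for Y(s) and write it as one ratio of polynomials.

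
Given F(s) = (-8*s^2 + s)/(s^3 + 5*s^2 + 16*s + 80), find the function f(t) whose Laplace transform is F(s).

f(t) = 4*sin(4*t) - 3*cos(4*t) - 5*exp(-5*t)

Factor the denominator: s^3 + 5*s^2 + 16*s + 80 = (s + 5)*(s^2 + 16).
Partial fraction decomposition gives [-5/(s + 5)] + [-3*s/(s^2 + 16)] + [16/(s^2 + 16)].
Invert each term: -5/(s + 5) ↔ -5e^(-5t); -3·s/(s^2 + 16) ↔ -3cos(4t); 4·4/(s^2 + 16) ↔ 4sin(4t).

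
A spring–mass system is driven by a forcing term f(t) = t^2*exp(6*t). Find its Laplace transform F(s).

L{e^(6t)} = 1/(s - 6).
Then apply L{t^2·g(t)} = (-1)^2 d^2/ds^2[G(s)] with G(s) = 1/(s - 6):
differentiating 2 times and applying the sign gives 2/(s - 6)^3.

F(s) = 2/(s - 6)^3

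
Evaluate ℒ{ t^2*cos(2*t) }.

2*s*(s^2 - 12)/(s^2 + 4)^3

L{cos(2t)} = s/(s^2 + 4).
Then apply L{t^2·g(t)} = (-1)^2 d^2/ds^2[G(s)] with G(s) = s/(s^2 + 4):
differentiating 2 times and applying the sign gives 2*s*(s^2 - 12)/(s^2 + 4)^3.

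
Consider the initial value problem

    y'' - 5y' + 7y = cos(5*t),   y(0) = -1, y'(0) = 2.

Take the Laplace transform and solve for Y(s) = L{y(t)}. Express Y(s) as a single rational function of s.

Y(s) = (-s^3 + 7*s^2 - 24*s + 175)/(s^4 - 5*s^3 + 32*s^2 - 125*s + 175)

Take the Laplace transform of both sides.
With L{y''} = s^2 Y - s·y(0) - y'(0) and L{y'} = sY - y(0), with y(0) = -1, y'(0) = 2: the LHS transforms to (s^2 - 5*s + 7)Y - (-s + 7).
The right side is L{cos(5*t)} = s/(s^2 + 25).
So (s^2 - 5*s + 7)Y = s/(s^2 + 25) + (-s + 7).
Divide through and combine into a single rational function.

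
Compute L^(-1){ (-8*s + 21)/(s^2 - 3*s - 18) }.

Factor the denominator: s^2 - 3*s - 18 = (s - 6)*(s + 3).
Partial fraction decomposition gives [-3/(s - 6)] + [-5/(s + 3)].
Invert each term: -3/(s - 6) ↔ -3e^(6t); -5/(s + 3) ↔ -5e^(-3t).

-3*exp(6*t) - 5*exp(-3*t)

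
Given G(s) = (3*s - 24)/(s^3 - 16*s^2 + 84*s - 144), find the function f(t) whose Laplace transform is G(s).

f(t) = -3*t*exp(6*t) + 3*exp(6*t) - 3*exp(4*t)

Factor the denominator: s^3 - 16*s^2 + 84*s - 144 = (s - 6)^2*(s - 4).
Partial fraction decomposition gives [3/(s - 6)] + [-3/(s - 6)^2] + [-3/(s - 4)].
Invert each term: 3/(s - 6) ↔ 3e^(6t); -3/(s - 6)^2 ↔ -3t·e^(6t); -3/(s - 4) ↔ -3e^(4t).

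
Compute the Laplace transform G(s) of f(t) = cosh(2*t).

G(s) = s/(s^2 - 4)

L{cosh(2t)} = s/(s^2 - 4).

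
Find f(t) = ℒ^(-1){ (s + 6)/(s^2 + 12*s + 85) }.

Rewrite the denominator: s^2 + 12*s + 85 = (s + 6)^2 + 49.
The form in (s + 6) signals a first-shifting-theorem factor e^(-6t).
Since L{cos(7t)} = s/(s^2 + 49), the inverse is e^(-6*t)*cos(7*t).

f(t) = exp(-6*t)*cos(7*t)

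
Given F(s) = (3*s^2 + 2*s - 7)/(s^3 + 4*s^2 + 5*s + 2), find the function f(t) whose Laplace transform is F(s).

f(t) = -6*t*exp(-t) + 2*exp(-t) + exp(-2*t)

Factor the denominator: s^3 + 4*s^2 + 5*s + 2 = (s + 1)^2*(s + 2).
Partial fraction decomposition gives [2/(s + 1)] + [-6/(s + 1)^2] + [1/(s + 2)].
Invert each term: 2/(s + 1) ↔ 2e^(-t); -6/(s + 1)^2 ↔ -6t·e^(-t); 1/(s + 2) ↔ e^(-2t).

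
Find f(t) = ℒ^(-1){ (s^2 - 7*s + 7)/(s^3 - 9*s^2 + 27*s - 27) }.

f(t) = -5*t^2*exp(3*t)/2 - t*exp(3*t) + exp(3*t)

Factor the denominator: s^3 - 9*s^2 + 27*s - 27 = (s - 3)^3.
Partial fraction decomposition gives [1/(s - 3)] + [-1/(s - 3)^2] + [-5/(s - 3)^3].
Invert each term: 1/(s - 3) ↔ e^(3t); -1/(s - 3)^2 ↔ -t·e^(3t); -5/(s - 3)^3 ↔ (-5/2)t^2·e^(3t).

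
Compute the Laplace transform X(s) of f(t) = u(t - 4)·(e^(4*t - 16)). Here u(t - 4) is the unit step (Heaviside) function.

X(s) = exp(-4*s)/(s - 4)

By the second shifting theorem, L{u(t - c)·g(t - c)} = e^(-cs)·G(s) with c = 4 and G(s) = L{g(t)}.
L{e^(4t)} = 1/(s - 4).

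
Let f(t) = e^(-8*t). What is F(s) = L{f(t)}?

F(s) = 1/(s + 8)

L{e^(-8t)} = 1/(s + 8).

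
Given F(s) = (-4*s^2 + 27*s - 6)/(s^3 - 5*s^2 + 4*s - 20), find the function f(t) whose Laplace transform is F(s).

f(t) = exp(5*t) + sin(2*t) - 5*cos(2*t)

Factor the denominator: s^3 - 5*s^2 + 4*s - 20 = (s - 5)*(s^2 + 4).
Partial fraction decomposition gives [1/(s - 5)] + [-5*s/(s^2 + 4)] + [2/(s^2 + 4)].
Invert each term: 1/(s - 5) ↔ e^(5t); -5·s/(s^2 + 4) ↔ -5cos(2t); 1·2/(s^2 + 4) ↔ sin(2t).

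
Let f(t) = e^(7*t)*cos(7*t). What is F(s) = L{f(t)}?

F(s) = (s - 7)/((s - 7)^2 + 49)

L{cos(7t)} = s/(s^2 + 49).
By the first shifting theorem, multiplying by e^(7t) replaces s with s - 7.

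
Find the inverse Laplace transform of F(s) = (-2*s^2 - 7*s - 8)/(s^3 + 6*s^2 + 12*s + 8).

Factor the denominator: s^3 + 6*s^2 + 12*s + 8 = (s + 2)^3.
Partial fraction decomposition gives [-2/(s + 2)] + [(s + 2)^(-2)] + [-2/(s + 2)^3].
Invert each term: -2/(s + 2) ↔ -2e^(-2t); 1/(s + 2)^2 ↔ t·e^(-2t); -2/(s + 2)^3 ↔ (-1)t^2·e^(-2t).

-t^2*exp(-2*t) + t*exp(-2*t) - 2*exp(-2*t)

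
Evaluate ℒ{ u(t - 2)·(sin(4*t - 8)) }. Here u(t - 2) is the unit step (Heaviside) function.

4*exp(-2*s)/(s^2 + 16)

By the second shifting theorem, L{u(t - c)·g(t - c)} = e^(-cs)·G(s) with c = 2 and G(s) = L{g(t)}.
L{sin(4t)} = 4/(s^2 + 16).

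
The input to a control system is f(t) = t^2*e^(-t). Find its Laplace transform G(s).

L{e^(-t)} = 1/(s + 1).
Then apply L{t^2·g(t)} = (-1)^2 d^2/ds^2[H(s)] with H(s) = 1/(s + 1):
differentiating 2 times and applying the sign gives 2/(s + 1)^3.

G(s) = 2/(s + 1)^3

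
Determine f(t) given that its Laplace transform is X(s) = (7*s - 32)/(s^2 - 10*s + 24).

f(t) = 5*exp(6*t) + 2*exp(4*t)

Factor the denominator: s^2 - 10*s + 24 = (s - 6)*(s - 4).
Partial fraction decomposition gives [5/(s - 6)] + [2/(s - 4)].
Invert each term: 5/(s - 6) ↔ 5e^(6t); 2/(s - 4) ↔ 2e^(4t).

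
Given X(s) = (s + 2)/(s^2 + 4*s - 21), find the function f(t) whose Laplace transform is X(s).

Rewrite the denominator: s^2 + 4*s - 21 = (s + 2)^2 - 25.
The form in (s + 2) signals a first-shifting-theorem factor e^(-2t).
Since L{cosh(5t)} = s/(s^2 - 25), the inverse is exp(-2*t)*cosh(5*t).

f(t) = exp(-2*t)*cosh(5*t)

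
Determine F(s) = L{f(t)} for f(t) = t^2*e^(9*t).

L{e^(9t)} = 1/(s - 9).
Then apply L{t^2·g(t)} = (-1)^2 d^2/ds^2[G(s)] with G(s) = 1/(s - 9):
differentiating 2 times and applying the sign gives 2/(s - 9)^3.

F(s) = 2/(s - 9)^3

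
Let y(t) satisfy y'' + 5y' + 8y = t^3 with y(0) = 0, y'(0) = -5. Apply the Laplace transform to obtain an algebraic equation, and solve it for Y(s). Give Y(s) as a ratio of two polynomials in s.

Laplace-transform each side.
The derivative rules (L{y''} = s^2 Y - s·y(0) - y'(0) and L{y'} = sY - y(0), with y(0) = 0, y'(0) = -5) turn the left side into (s^2 + 5*s + 8)Y - (-5).
The right side is L{t^3} = 6/s^4.
So (s^2 + 5*s + 8)Y = 6/s^4 + (-5).
Divide through and combine into a single rational function.

Y(s) = (-5*s^4 + 6)/(s^6 + 5*s^5 + 8*s^4)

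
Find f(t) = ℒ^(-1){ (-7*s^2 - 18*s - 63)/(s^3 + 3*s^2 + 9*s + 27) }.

f(t) = -3*sin(3*t) - 3*cos(3*t) - 4*exp(-3*t)

Factor the denominator: s^3 + 3*s^2 + 9*s + 27 = (s + 3)*(s^2 + 9).
Partial fraction decomposition gives [-4/(s + 3)] + [-3*s/(s^2 + 9)] + [-9/(s^2 + 9)].
Invert each term: -4/(s + 3) ↔ -4e^(-3t); -3·s/(s^2 + 9) ↔ -3cos(3t); -3·3/(s^2 + 9) ↔ -3sin(3t).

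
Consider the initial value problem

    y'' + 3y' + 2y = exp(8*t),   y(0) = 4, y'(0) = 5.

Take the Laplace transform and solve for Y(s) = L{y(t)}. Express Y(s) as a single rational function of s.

Y(s) = (4*s^2 - 15*s - 135)/(s^3 - 5*s^2 - 22*s - 16)

Laplace-transform each side.
Using L{y''} = s^2 Y - s·y(0) - y'(0) and L{y'} = sY - y(0), with y(0) = 4, y'(0) = 5, the left side becomes (s^2 + 3*s + 2)Y - (4*s + 17).
The right side is L{exp(8*t)} = 1/(s - 8).
So (s^2 + 3*s + 2)Y = 1/(s - 8) + (4*s + 17).
Divide through and combine into a single rational function.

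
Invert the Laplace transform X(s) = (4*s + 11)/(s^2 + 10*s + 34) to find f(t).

f(t) = -3*exp(-5*t)*sin(3*t) + 4*exp(-5*t)*cos(3*t)

Complete the square in the denominator: s^2 + 10*s + 34 = (s + 5)^2 + 3^2.
Split the numerator to match: 4*s + 11 = 4·(s + 5) - 3·3.
Invert each term: 4·(s + 5)/((s + 5)^2 + 9) ↔ 4e^(-5t)cos(3t); -3·3/((s + 5)^2 + 9) ↔ -3e^(-5t)sin(3t).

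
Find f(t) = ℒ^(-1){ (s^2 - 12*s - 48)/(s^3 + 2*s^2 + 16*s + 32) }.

Factor the denominator: s^3 + 2*s^2 + 16*s + 32 = (s + 2)*(s^2 + 16).
Partial fraction decomposition gives [-1/(s + 2)] + [2*s/(s^2 + 16)] + [-16/(s^2 + 16)].
Invert each term: -1/(s + 2) ↔ -e^(-2t); 2·s/(s^2 + 16) ↔ 2cos(4t); -4·4/(s^2 + 16) ↔ -4sin(4t).

f(t) = -4*sin(4*t) + 2*cos(4*t) - exp(-2*t)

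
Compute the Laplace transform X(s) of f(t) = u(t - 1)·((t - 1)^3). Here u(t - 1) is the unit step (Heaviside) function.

X(s) = 6*exp(-s)/s^4

By the second shifting theorem, L{u(t - c)·g(t - c)} = e^(-cs)·G(s) with c = 1 and G(s) = L{g(t)}.
L{t^3} = 3!/s^4 = 6/s^4.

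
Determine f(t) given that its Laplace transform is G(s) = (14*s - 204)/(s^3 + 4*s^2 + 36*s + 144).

f(t) = -sin(6*t) + 5*cos(6*t) - 5*exp(-4*t)

Factor the denominator: s^3 + 4*s^2 + 36*s + 144 = (s + 4)*(s^2 + 36).
Partial fraction decomposition gives [-5/(s + 4)] + [5*s/(s^2 + 36)] + [-6/(s^2 + 36)].
Invert each term: -5/(s + 4) ↔ -5e^(-4t); 5·s/(s^2 + 36) ↔ 5cos(6t); -1·6/(s^2 + 36) ↔ -sin(6t).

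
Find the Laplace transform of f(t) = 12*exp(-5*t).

12/(s + 5)

L{12} = 12/s.
By the first shifting theorem, multiplying by e^(-5t) replaces s with s + 5.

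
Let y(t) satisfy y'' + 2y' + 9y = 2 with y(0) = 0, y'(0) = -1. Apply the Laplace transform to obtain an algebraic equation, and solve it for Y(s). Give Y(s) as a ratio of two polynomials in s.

Transform both sides with L{·}.
The derivative rules (L{y''} = s^2 Y - s·y(0) - y'(0) and L{y'} = sY - y(0), with y(0) = 0, y'(0) = -1) turn the left side into (s^2 + 2*s + 9)Y - (-1).
The right side is L{2} = 2/s.
So (s^2 + 2*s + 9)Y = 2/s + (-1).
Solve for Y(s) and write it as one ratio of polynomials.

Y(s) = (-s + 2)/(s^3 + 2*s^2 + 9*s)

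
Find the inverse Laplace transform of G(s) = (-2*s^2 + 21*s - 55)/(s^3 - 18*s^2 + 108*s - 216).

-t^2*exp(6*t)/2 - 3*t*exp(6*t) - 2*exp(6*t)

Factor the denominator: s^3 - 18*s^2 + 108*s - 216 = (s - 6)^3.
Partial fraction decomposition gives [-2/(s - 6)] + [-3/(s - 6)^2] + [-1/(s - 6)^3].
Invert each term: -2/(s - 6) ↔ -2e^(6t); -3/(s - 6)^2 ↔ -3t·e^(6t); -1/(s - 6)^3 ↔ (-1/2)t^2·e^(6t).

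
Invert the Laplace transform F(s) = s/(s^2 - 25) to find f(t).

f(t) = cosh(5*t)

Since L{cosh(5t)} = s/(s^2 - 25), the inverse is cosh(5*t).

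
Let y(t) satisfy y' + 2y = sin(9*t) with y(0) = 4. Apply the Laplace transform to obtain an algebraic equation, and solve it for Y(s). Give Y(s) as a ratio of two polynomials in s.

Laplace-transform each side.
With L{y'} = sY - y(0) = sY - 4: the LHS transforms to (s + 2)Y - (4).
The right side is L{sin(9*t)} = 9/(s^2 + 81).
So (s + 2)Y = 9/(s^2 + 81) + (4).
Divide through and combine into a single rational function.

Y(s) = (4*s^2 + 333)/(s^3 + 2*s^2 + 81*s + 162)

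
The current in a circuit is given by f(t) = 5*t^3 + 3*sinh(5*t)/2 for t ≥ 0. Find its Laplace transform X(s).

The transform is linear, so treat each term independently.
(3/2)·[L{sinh(5t)} = 5/(s^2 - 25)]; (5)·[L{t^3} = 3!/s^4 = 6/s^4].

X(s) = 15/(2*(s^2 - 25)) + 30/s^4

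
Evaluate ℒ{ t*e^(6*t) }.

(s - 6)^(-2)

L{e^(6t)} = 1/(s - 6).
Then apply L{t·g(t)} = -d/ds[G(s)] with G(s) = 1/(s - 6):
differentiating 1 time and applying the sign gives (s - 6)^(-2).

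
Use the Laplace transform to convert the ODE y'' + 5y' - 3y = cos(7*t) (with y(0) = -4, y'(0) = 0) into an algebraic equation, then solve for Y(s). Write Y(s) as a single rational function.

Transform both sides with L{·}.
Using L{y''} = s^2 Y - s·y(0) - y'(0) and L{y'} = sY - y(0), with y(0) = -4, y'(0) = 0, the left side becomes (s^2 + 5*s - 3)Y - (-4*s - 20).
The right side is L{cos(7*t)} = s/(s^2 + 49).
So (s^2 + 5*s - 3)Y = s/(s^2 + 49) + (-4*s - 20).
Divide through and combine into a single rational function.

Y(s) = (-4*s^3 - 20*s^2 - 195*s - 980)/(s^4 + 5*s^3 + 46*s^2 + 245*s - 147)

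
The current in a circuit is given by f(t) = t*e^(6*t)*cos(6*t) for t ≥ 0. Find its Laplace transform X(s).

X(s) = s*(s - 12)/(s^2 - 12*s + 72)^2

L{cos(6t)} = s/(s^2 + 36).
Multiplying by e^(6t) shifts s → s - 6, so L{e^(6*t)*cos(6*t)} = (s - 6)/((s - 6)^2 + 36).
Then apply L{t·g(t)} = -d/ds[G(s)] with G(s) = (s - 6)/((s - 6)^2 + 36):
differentiating 1 time and applying the sign gives s*(s - 12)/(s^2 - 12*s + 72)^2.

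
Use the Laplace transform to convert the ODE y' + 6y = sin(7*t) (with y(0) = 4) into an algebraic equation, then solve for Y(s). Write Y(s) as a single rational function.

Transform both sides with L{·}.
The derivative rules (L{y'} = sY - y(0) = sY - 4) turn the left side into (s + 6)Y - (4).
The right side is L{sin(7*t)} = 7/(s^2 + 49).
So (s + 6)Y = 7/(s^2 + 49) + (4).
Solve for Y(s) and write it as one ratio of polynomials.

Y(s) = (4*s^2 + 203)/(s^3 + 6*s^2 + 49*s + 294)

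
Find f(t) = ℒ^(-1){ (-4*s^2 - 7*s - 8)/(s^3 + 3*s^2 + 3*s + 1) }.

Factor the denominator: s^3 + 3*s^2 + 3*s + 1 = (s + 1)^3.
Partial fraction decomposition gives [-4/(s + 1)] + [(s + 1)^(-2)] + [-5/(s + 1)^3].
Invert each term: -4/(s + 1) ↔ -4e^(-t); 1/(s + 1)^2 ↔ t·e^(-t); -5/(s + 1)^3 ↔ (-5/2)t^2·e^(-t).

f(t) = -5*t^2*exp(-t)/2 + t*exp(-t) - 4*exp(-t)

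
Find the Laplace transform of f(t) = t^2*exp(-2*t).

L{e^(-2t)} = 1/(s + 2).
Then apply L{t^2·g(t)} = (-1)^2 d^2/ds^2[G(s)] with G(s) = 1/(s + 2):
differentiating 2 times and applying the sign gives 2/(s + 2)^3.

2/(s + 2)^3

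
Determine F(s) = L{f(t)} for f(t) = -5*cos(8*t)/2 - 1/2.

Apply the Laplace transform termwise.
L{-1/2} = (-1/2)/s; (-5/2)·[L{cos(8t)} = s/(s^2 + 64)].

F(s) = -5*s/(2*(s^2 + 64)) - 1/(2*s)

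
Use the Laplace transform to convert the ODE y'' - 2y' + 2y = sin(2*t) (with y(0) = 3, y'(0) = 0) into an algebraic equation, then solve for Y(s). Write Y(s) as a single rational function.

Laplace-transform each side.
With L{y''} = s^2 Y - s·y(0) - y'(0) and L{y'} = sY - y(0), with y(0) = 3, y'(0) = 0: the LHS transforms to (s^2 - 2*s + 2)Y - (3*s - 6).
The right side is L{sin(2*t)} = 2/(s^2 + 4).
So (s^2 - 2*s + 2)Y = 2/(s^2 + 4) + (3*s - 6).
Isolate Y and clear denominators.

Y(s) = (3*s^3 - 6*s^2 + 12*s - 22)/(s^4 - 2*s^3 + 6*s^2 - 8*s + 8)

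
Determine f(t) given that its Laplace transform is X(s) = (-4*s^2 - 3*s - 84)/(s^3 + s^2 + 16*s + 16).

f(t) = -sin(4*t) + cos(4*t) - 5*exp(-t)

Factor the denominator: s^3 + s^2 + 16*s + 16 = (s + 1)*(s^2 + 16).
Partial fraction decomposition gives [-5/(s + 1)] + [s/(s^2 + 16)] + [-4/(s^2 + 16)].
Invert each term: -5/(s + 1) ↔ -5e^(-t); 1·s/(s^2 + 16) ↔ cos(4t); -1·4/(s^2 + 16) ↔ -sin(4t).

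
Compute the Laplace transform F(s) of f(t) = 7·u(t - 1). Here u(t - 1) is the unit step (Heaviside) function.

By the second shifting theorem, L{u(t - c)·g(t - c)} = e^(-cs)·G(s) with c = 1 and G(s) = L{g(t)}.
L{7} = 7/s.

F(s) = 7*exp(-s)/s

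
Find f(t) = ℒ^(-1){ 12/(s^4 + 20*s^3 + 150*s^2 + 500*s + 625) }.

f(t) = 2*t^3*exp(-5*t)

Rewrite the denominator: s^4 + 20*s^3 + 150*s^2 + 500*s + 625 = (s + 5)^4.
The form in (s + 5) signals a first-shifting-theorem factor e^(-5t).
Since L{t^3} = 3!/s^4 = 6/s^4, the inverse is t^3*e^(-5*t), scaled by 2.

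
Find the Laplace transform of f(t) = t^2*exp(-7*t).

L{e^(-7t)} = 1/(s + 7).
Then apply L{t^2·g(t)} = (-1)^2 d^2/ds^2[G(s)] with G(s) = 1/(s + 7):
differentiating 2 times and applying the sign gives 2/(s + 7)^3.

2/(s + 7)^3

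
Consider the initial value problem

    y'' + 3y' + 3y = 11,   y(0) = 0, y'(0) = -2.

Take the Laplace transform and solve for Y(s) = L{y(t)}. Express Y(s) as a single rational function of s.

Y(s) = (-2*s + 11)/(s^3 + 3*s^2 + 3*s)

Take the Laplace transform of both sides.
The derivative rules (L{y''} = s^2 Y - s·y(0) - y'(0) and L{y'} = sY - y(0), with y(0) = 0, y'(0) = -2) turn the left side into (s^2 + 3*s + 3)Y - (-2).
The right side is L{11} = 11/s.
So (s^2 + 3*s + 3)Y = 11/s + (-2).
Solve for Y(s) and write it as one ratio of polynomials.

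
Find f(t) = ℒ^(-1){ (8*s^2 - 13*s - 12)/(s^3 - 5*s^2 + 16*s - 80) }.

f(t) = 3*exp(5*t) + 3*sin(4*t) + 5*cos(4*t)

Factor the denominator: s^3 - 5*s^2 + 16*s - 80 = (s - 5)*(s^2 + 16).
Partial fraction decomposition gives [3/(s - 5)] + [5*s/(s^2 + 16)] + [12/(s^2 + 16)].
Invert each term: 3/(s - 5) ↔ 3e^(5t); 5·s/(s^2 + 16) ↔ 5cos(4t); 3·4/(s^2 + 16) ↔ 3sin(4t).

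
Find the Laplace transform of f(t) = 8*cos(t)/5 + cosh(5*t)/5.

8*s/(5*(s^2 + 1)) + s/(5*(s^2 - 25))

Apply the Laplace transform termwise.
(1/5)·[L{cosh(5t)} = s/(s^2 - 25)]; (8/5)·[L{cos(t)} = s/(s^2 + 1)].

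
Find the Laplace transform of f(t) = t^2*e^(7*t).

L{e^(7t)} = 1/(s - 7).
Then apply L{t^2·g(t)} = (-1)^2 d^2/ds^2[H(s)] with H(s) = 1/(s - 7):
differentiating 2 times and applying the sign gives 2/(s - 7)^3.

2/(s - 7)^3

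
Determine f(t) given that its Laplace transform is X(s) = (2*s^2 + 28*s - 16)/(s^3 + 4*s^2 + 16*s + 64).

f(t) = 2*sin(4*t) + 5*cos(4*t) - 3*exp(-4*t)

Factor the denominator: s^3 + 4*s^2 + 16*s + 64 = (s + 4)*(s^2 + 16).
Partial fraction decomposition gives [-3/(s + 4)] + [5*s/(s^2 + 16)] + [8/(s^2 + 16)].
Invert each term: -3/(s + 4) ↔ -3e^(-4t); 5·s/(s^2 + 16) ↔ 5cos(4t); 2·4/(s^2 + 16) ↔ 2sin(4t).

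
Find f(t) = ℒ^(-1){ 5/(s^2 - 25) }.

Since L{sinh(5t)} = 5/(s^2 - 25), the inverse is sinh(5*t).

f(t) = sinh(5*t)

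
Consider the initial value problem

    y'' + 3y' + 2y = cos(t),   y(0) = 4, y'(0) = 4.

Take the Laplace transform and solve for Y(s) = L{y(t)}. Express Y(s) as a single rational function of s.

Y(s) = (4*s^3 + 16*s^2 + 5*s + 16)/(s^4 + 3*s^3 + 3*s^2 + 3*s + 2)

Take the Laplace transform of both sides.
The derivative rules (L{y''} = s^2 Y - s·y(0) - y'(0) and L{y'} = sY - y(0), with y(0) = 4, y'(0) = 4) turn the left side into (s^2 + 3*s + 2)Y - (4*s + 16).
The right side is L{cos(t)} = s/(s^2 + 1).
So (s^2 + 3*s + 2)Y = s/(s^2 + 1) + (4*s + 16).
Isolate Y and clear denominators.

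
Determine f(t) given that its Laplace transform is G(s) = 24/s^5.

f(t) = t^4

Since L{t^4} = 4!/s^5 = 24/s^5, the inverse is t^4.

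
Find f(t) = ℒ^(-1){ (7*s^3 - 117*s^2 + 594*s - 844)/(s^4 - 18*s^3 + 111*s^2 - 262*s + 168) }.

f(t) = -exp(7*t) - 2*exp(6*t) + 6*exp(4*t) + 4*exp(t)

Factor the denominator: s^4 - 18*s^3 + 111*s^2 - 262*s + 168 = (s - 7)*(s - 6)*(s - 4)*(s - 1).
Partial fraction decomposition gives [-1/(s - 7)] + [-2/(s - 6)] + [6/(s - 4)] + [4/(s - 1)].
Invert each term: -1/(s - 7) ↔ -e^(7t); -2/(s - 6) ↔ -2e^(6t); 6/(s - 4) ↔ 6e^(4t); 4/(s - 1) ↔ 4e^(t).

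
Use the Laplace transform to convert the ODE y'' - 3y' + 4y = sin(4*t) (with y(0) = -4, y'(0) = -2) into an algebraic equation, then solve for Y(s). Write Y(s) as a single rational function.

Y(s) = (-4*s^3 + 10*s^2 - 64*s + 164)/(s^4 - 3*s^3 + 20*s^2 - 48*s + 64)

Apply the Laplace transform to the equation.
Using L{y''} = s^2 Y - s·y(0) - y'(0) and L{y'} = sY - y(0), with y(0) = -4, y'(0) = -2, the left side becomes (s^2 - 3*s + 4)Y - (-4*s + 10).
The right side is L{sin(4*t)} = 4/(s^2 + 16).
So (s^2 - 3*s + 4)Y = 4/(s^2 + 16) + (-4*s + 10).
Solve for Y(s) and write it as one ratio of polynomials.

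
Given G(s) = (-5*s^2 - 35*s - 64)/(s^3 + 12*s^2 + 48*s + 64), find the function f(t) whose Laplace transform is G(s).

f(t) = -2*t^2*exp(-4*t) + 5*t*exp(-4*t) - 5*exp(-4*t)

Factor the denominator: s^3 + 12*s^2 + 48*s + 64 = (s + 4)^3.
Partial fraction decomposition gives [-5/(s + 4)] + [5/(s + 4)^2] + [-4/(s + 4)^3].
Invert each term: -5/(s + 4) ↔ -5e^(-4t); 5/(s + 4)^2 ↔ 5t·e^(-4t); -4/(s + 4)^3 ↔ (-2)t^2·e^(-4t).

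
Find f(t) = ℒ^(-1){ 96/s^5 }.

f(t) = 4*t^4

Since L{t^4} = 4!/s^5 = 24/s^5, the inverse is t^4, scaled by 4.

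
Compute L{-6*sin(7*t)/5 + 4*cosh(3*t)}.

The transform is linear, so treat each term independently.
(-6/5)·[L{sin(7t)} = 7/(s^2 + 49)]; (4)·[L{cosh(3t)} = s/(s^2 - 9)].

4*s/(s^2 - 9) - 42/(5*(s^2 + 49))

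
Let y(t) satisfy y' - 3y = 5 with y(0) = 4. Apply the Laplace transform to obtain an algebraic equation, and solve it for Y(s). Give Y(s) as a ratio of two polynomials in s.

Take the Laplace transform of both sides.
Using L{y'} = sY - y(0) = sY - 4, the left side becomes (s - 3)Y - (4).
The right side is L{5} = 5/s.
So (s - 3)Y = 5/s + (4).
Solve for Y(s) and write it as one ratio of polynomials.

Y(s) = (4*s + 5)/(s^2 - 3*s)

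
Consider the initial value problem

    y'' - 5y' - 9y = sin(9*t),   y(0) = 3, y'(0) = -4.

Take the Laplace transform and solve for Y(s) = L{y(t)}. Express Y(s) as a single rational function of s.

Apply the Laplace transform to the equation.
The derivative rules (L{y''} = s^2 Y - s·y(0) - y'(0) and L{y'} = sY - y(0), with y(0) = 3, y'(0) = -4) turn the left side into (s^2 - 5*s - 9)Y - (3*s - 19).
The right side is L{sin(9*t)} = 9/(s^2 + 81).
So (s^2 - 5*s - 9)Y = 9/(s^2 + 81) + (3*s - 19).
Solve for Y(s) and write it as one ratio of polynomials.

Y(s) = (3*s^3 - 19*s^2 + 243*s - 1530)/(s^4 - 5*s^3 + 72*s^2 - 405*s - 729)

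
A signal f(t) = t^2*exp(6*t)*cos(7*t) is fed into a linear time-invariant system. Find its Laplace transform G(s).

G(s) = 2*(s - 6)*(s^2 - 12*s - 111)/(s^2 - 12*s + 85)^3

L{cos(7t)} = s/(s^2 + 49).
Multiplying by e^(6t) shifts s → s - 6, so L{exp(6*t)*cos(7*t)} = (s - 6)/((s - 6)^2 + 49).
Then apply L{t^2·g(t)} = (-1)^2 d^2/ds^2[H(s)] with H(s) = (s - 6)/((s - 6)^2 + 49):
differentiating 2 times and applying the sign gives 2*(s - 6)*(s^2 - 12*s - 111)/(s^2 - 12*s + 85)^3.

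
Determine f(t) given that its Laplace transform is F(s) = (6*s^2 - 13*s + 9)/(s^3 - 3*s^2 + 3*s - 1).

Factor the denominator: s^3 - 3*s^2 + 3*s - 1 = (s - 1)^3.
Partial fraction decomposition gives [6/(s - 1)] + [-1/(s - 1)^2] + [2/(s - 1)^3].
Invert each term: 6/(s - 1) ↔ 6e^(t); -1/(s - 1)^2 ↔ -t·e^(t); 2/(s - 1)^3 ↔ (1)t^2·e^(t).

f(t) = t^2*exp(t) - t*exp(t) + 6*exp(t)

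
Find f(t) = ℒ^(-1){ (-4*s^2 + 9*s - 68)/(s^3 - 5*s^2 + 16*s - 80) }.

Factor the denominator: s^3 - 5*s^2 + 16*s - 80 = (s - 5)*(s^2 + 16).
Partial fraction decomposition gives [-3/(s - 5)] + [-s/(s^2 + 16)] + [4/(s^2 + 16)].
Invert each term: -3/(s - 5) ↔ -3e^(5t); -1·s/(s^2 + 16) ↔ -cos(4t); 1·4/(s^2 + 16) ↔ sin(4t).

f(t) = -3*exp(5*t) + sin(4*t) - cos(4*t)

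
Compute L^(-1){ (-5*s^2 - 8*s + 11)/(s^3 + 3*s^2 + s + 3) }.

4*sin(t) - 4*cos(t) - exp(-3*t)

Factor the denominator: s^3 + 3*s^2 + s + 3 = (s + 3)*(s^2 + 1).
Partial fraction decomposition gives [-1/(s + 3)] + [-4*s/(s^2 + 1)] + [4/(s^2 + 1)].
Invert each term: -1/(s + 3) ↔ -e^(-3t); -4·s/(s^2 + 1) ↔ -4cos(t); 4·1/(s^2 + 1) ↔ 4sin(t).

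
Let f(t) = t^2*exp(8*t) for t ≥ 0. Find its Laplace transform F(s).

F(s) = 2/(s - 8)^3

L{e^(8t)} = 1/(s - 8).
Then apply L{t^2·g(t)} = (-1)^2 d^2/ds^2[G(s)] with G(s) = 1/(s - 8):
differentiating 2 times and applying the sign gives 2/(s - 8)^3.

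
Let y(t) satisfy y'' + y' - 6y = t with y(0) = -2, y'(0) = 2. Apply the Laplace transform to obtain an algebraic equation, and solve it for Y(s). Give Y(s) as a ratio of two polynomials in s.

Transform both sides with L{·}.
With L{y''} = s^2 Y - s·y(0) - y'(0) and L{y'} = sY - y(0), with y(0) = -2, y'(0) = 2: the LHS transforms to (s^2 + s - 6)Y - (-2*s).
The right side is L{t} = s^(-2).
So (s^2 + s - 6)Y = s^(-2) + (-2*s).
Divide through and combine into a single rational function.

Y(s) = (-2*s^3 + 1)/(s^4 + s^3 - 6*s^2)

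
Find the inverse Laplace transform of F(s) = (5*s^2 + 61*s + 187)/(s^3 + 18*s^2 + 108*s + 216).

t^2*exp(-6*t)/2 + t*exp(-6*t) + 5*exp(-6*t)

Factor the denominator: s^3 + 18*s^2 + 108*s + 216 = (s + 6)^3.
Partial fraction decomposition gives [5/(s + 6)] + [(s + 6)^(-2)] + [(s + 6)^(-3)].
Invert each term: 5/(s + 6) ↔ 5e^(-6t); 1/(s + 6)^2 ↔ t·e^(-6t); 1/(s + 6)^3 ↔ (1/2)t^2·e^(-6t).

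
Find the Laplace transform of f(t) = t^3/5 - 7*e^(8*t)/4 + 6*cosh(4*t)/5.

6*s/(5*(s^2 - 16)) - 7/(4*(s - 8)) + 6/(5*s^4)

Apply the Laplace transform termwise.
(1/5)·[L{t^3} = 3!/s^4 = 6/s^4]; (6/5)·[L{cosh(4t)} = s/(s^2 - 16)]; (-7/4)·[L{e^(8t)} = 1/(s - 8)].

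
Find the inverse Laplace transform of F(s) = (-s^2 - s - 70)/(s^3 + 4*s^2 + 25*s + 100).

-sin(5*t) + cos(5*t) - 2*exp(-4*t)

Factor the denominator: s^3 + 4*s^2 + 25*s + 100 = (s + 4)*(s^2 + 25).
Partial fraction decomposition gives [-2/(s + 4)] + [s/(s^2 + 25)] + [-5/(s^2 + 25)].
Invert each term: -2/(s + 4) ↔ -2e^(-4t); 1·s/(s^2 + 25) ↔ cos(5t); -1·5/(s^2 + 25) ↔ -sin(5t).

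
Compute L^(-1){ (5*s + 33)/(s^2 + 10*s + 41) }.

2*exp(-5*t)*sin(4*t) + 5*exp(-5*t)*cos(4*t)

Complete the square in the denominator: s^2 + 10*s + 41 = (s + 5)^2 + 4^2.
Split the numerator to match: 5*s + 33 = 5·(s + 5) + 2·4.
Invert each term: 5·(s + 5)/((s + 5)^2 + 16) ↔ 5e^(-5t)cos(4t); 2·4/((s + 5)^2 + 16) ↔ 2e^(-5t)sin(4t).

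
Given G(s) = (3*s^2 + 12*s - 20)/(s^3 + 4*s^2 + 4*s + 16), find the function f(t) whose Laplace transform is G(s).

f(t) = -2*sin(2*t) + 4*cos(2*t) - exp(-4*t)

Factor the denominator: s^3 + 4*s^2 + 4*s + 16 = (s + 4)*(s^2 + 4).
Partial fraction decomposition gives [-1/(s + 4)] + [4*s/(s^2 + 4)] + [-4/(s^2 + 4)].
Invert each term: -1/(s + 4) ↔ -e^(-4t); 4·s/(s^2 + 4) ↔ 4cos(2t); -2·2/(s^2 + 4) ↔ -2sin(2t).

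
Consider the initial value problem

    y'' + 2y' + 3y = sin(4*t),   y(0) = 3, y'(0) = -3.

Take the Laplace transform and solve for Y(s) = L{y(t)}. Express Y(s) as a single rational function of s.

Laplace-transform each side.
Using L{y''} = s^2 Y - s·y(0) - y'(0) and L{y'} = sY - y(0), with y(0) = 3, y'(0) = -3, the left side becomes (s^2 + 2*s + 3)Y - (3*s + 3).
The right side is L{sin(4*t)} = 4/(s^2 + 16).
So (s^2 + 2*s + 3)Y = 4/(s^2 + 16) + (3*s + 3).
Divide through and combine into a single rational function.

Y(s) = (3*s^3 + 3*s^2 + 48*s + 52)/(s^4 + 2*s^3 + 19*s^2 + 32*s + 48)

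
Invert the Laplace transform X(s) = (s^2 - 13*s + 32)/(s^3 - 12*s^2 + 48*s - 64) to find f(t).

f(t) = -2*t^2*exp(4*t) - 5*t*exp(4*t) + exp(4*t)

Factor the denominator: s^3 - 12*s^2 + 48*s - 64 = (s - 4)^3.
Partial fraction decomposition gives [1/(s - 4)] + [-5/(s - 4)^2] + [-4/(s - 4)^3].
Invert each term: 1/(s - 4) ↔ e^(4t); -5/(s - 4)^2 ↔ -5t·e^(4t); -4/(s - 4)^3 ↔ (-2)t^2·e^(4t).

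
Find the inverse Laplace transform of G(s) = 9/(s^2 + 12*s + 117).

Rewrite the denominator: s^2 + 12*s + 117 = (s + 6)^2 + 81.
The form in (s + 6) signals a first-shifting-theorem factor e^(-6t).
Since L{sin(9t)} = 9/(s^2 + 81), the inverse is e^(-6*t)*sin(9*t).

exp(-6*t)*sin(9*t)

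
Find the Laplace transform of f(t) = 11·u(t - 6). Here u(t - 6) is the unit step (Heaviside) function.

11*exp(-6*s)/s

By the second shifting theorem, L{u(t - c)·g(t - c)} = e^(-cs)·G(s) with c = 6 and G(s) = L{g(t)}.
L{11} = 11/s.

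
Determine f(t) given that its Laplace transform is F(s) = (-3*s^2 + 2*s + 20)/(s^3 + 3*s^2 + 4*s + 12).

f(t) = 4*sin(2*t) - 2*cos(2*t) - exp(-3*t)

Factor the denominator: s^3 + 3*s^2 + 4*s + 12 = (s + 3)*(s^2 + 4).
Partial fraction decomposition gives [-1/(s + 3)] + [-2*s/(s^2 + 4)] + [8/(s^2 + 4)].
Invert each term: -1/(s + 3) ↔ -e^(-3t); -2·s/(s^2 + 4) ↔ -2cos(2t); 4·2/(s^2 + 4) ↔ 4sin(2t).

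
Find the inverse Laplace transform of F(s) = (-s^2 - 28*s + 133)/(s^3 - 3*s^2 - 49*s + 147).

-2*exp(7*t) - exp(3*t) + 2*exp(-7*t)

Factor the denominator: s^3 - 3*s^2 - 49*s + 147 = (s - 7)*(s - 3)*(s + 7).
Partial fraction decomposition gives [-1/(s - 3)] + [2/(s + 7)] + [-2/(s - 7)].
Invert each term: -1/(s - 3) ↔ -e^(3t); 2/(s + 7) ↔ 2e^(-7t); -2/(s - 7) ↔ -2e^(7t).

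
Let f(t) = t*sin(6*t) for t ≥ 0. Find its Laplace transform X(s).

L{sin(6t)} = 6/(s^2 + 36).
Then apply L{t·g(t)} = -d/ds[G(s)] with G(s) = 6/(s^2 + 36):
differentiating 1 time and applying the sign gives 12*s/(s^2 + 36)^2.

X(s) = 12*s/(s^2 + 36)^2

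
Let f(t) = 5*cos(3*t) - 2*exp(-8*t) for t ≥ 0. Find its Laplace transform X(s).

Apply the Laplace transform termwise.
(-2)·[L{e^(-8t)} = 1/(s + 8)]; (5)·[L{cos(3t)} = s/(s^2 + 9)].

X(s) = 5*s/(s^2 + 9) - 2/(s + 8)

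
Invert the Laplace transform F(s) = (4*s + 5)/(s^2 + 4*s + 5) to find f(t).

Complete the square in the denominator: s^2 + 4*s + 5 = (s + 2)^2 + 1^2.
Split the numerator to match: 4*s + 5 = 4·(s + 2) - 3·1.
Invert each term: 4·(s + 2)/((s + 2)^2 + 1) ↔ 4e^(-2t)cos(t); -3·1/((s + 2)^2 + 1) ↔ -3e^(-2t)sin(t).

f(t) = -3*exp(-2*t)*sin(t) + 4*exp(-2*t)*cos(t)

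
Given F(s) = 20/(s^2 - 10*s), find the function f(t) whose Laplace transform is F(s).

f(t) = 4*exp(5*t)*sinh(5*t)

Rewrite the denominator: s^2 - 10*s = (s - 5)^2 - 25.
The form in (s - 5) signals a first-shifting-theorem factor e^(5t).
Since L{sinh(5t)} = 5/(s^2 - 25), the inverse is e^(5*t)*sinh(5*t), scaled by 4.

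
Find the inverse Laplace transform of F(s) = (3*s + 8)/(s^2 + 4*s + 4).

2*t*exp(-2*t) + 3*exp(-2*t)

Factor the denominator: s^2 + 4*s + 4 = (s + 2)^2.
Partial fraction decomposition gives [3/(s + 2)] + [2/(s + 2)^2].
Invert each term: 3/(s + 2) ↔ 3e^(-2t); 2/(s + 2)^2 ↔ 2t·e^(-2t).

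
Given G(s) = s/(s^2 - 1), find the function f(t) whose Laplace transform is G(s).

f(t) = cosh(t)

Since L{cosh(t)} = s/(s^2 - 1), the inverse is cosh(t).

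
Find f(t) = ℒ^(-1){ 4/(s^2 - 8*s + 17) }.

f(t) = 4*exp(4*t)*sin(t)

Rewrite the denominator: s^2 - 8*s + 17 = (s - 4)^2 + 1.
The form in (s - 4) signals a first-shifting-theorem factor e^(4t).
Since L{sin(t)} = 1/(s^2 + 1), the inverse is exp(4*t)*sin(t), scaled by 4.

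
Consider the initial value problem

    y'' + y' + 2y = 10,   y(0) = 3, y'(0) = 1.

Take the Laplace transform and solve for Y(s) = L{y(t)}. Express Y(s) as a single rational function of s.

Y(s) = (3*s^2 + 4*s + 10)/(s^3 + s^2 + 2*s)

Laplace-transform each side.
The derivative rules (L{y''} = s^2 Y - s·y(0) - y'(0) and L{y'} = sY - y(0), with y(0) = 3, y'(0) = 1) turn the left side into (s^2 + s + 2)Y - (3*s + 4).
The right side is L{10} = 10/s.
So (s^2 + s + 2)Y = 10/s + (3*s + 4).
Divide through and combine into a single rational function.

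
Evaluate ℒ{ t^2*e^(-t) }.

2/(s + 1)^3

L{e^(-t)} = 1/(s + 1).
Then apply L{t^2·g(t)} = (-1)^2 d^2/ds^2[G(s)] with G(s) = 1/(s + 1):
differentiating 2 times and applying the sign gives 2/(s + 1)^3.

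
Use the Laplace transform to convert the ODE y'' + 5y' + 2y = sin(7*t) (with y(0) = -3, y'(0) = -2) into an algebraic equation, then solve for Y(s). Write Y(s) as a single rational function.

Y(s) = (-3*s^3 - 17*s^2 - 147*s - 826)/(s^4 + 5*s^3 + 51*s^2 + 245*s + 98)

Take the Laplace transform of both sides.
The derivative rules (L{y''} = s^2 Y - s·y(0) - y'(0) and L{y'} = sY - y(0), with y(0) = -3, y'(0) = -2) turn the left side into (s^2 + 5*s + 2)Y - (-3*s - 17).
The right side is L{sin(7*t)} = 7/(s^2 + 49).
So (s^2 + 5*s + 2)Y = 7/(s^2 + 49) + (-3*s - 17).
Isolate Y and clear denominators.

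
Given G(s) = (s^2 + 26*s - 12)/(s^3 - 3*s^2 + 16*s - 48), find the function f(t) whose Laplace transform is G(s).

f(t) = 3*exp(3*t) + 5*sin(4*t) - 2*cos(4*t)

Factor the denominator: s^3 - 3*s^2 + 16*s - 48 = (s - 3)*(s^2 + 16).
Partial fraction decomposition gives [3/(s - 3)] + [-2*s/(s^2 + 16)] + [20/(s^2 + 16)].
Invert each term: 3/(s - 3) ↔ 3e^(3t); -2·s/(s^2 + 16) ↔ -2cos(4t); 5·4/(s^2 + 16) ↔ 5sin(4t).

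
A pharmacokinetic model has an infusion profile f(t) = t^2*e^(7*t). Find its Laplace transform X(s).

L{e^(7t)} = 1/(s - 7).
Then apply L{t^2·g(t)} = (-1)^2 d^2/ds^2[G(s)] with G(s) = 1/(s - 7):
differentiating 2 times and applying the sign gives 2/(s - 7)^3.

X(s) = 2/(s - 7)^3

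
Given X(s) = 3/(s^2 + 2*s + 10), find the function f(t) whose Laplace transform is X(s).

Rewrite the denominator: s^2 + 2*s + 10 = (s + 1)^2 + 9.
The form in (s + 1) signals a first-shifting-theorem factor e^(-t).
Since L{sin(3t)} = 3/(s^2 + 9), the inverse is e^(-t)*sin(3*t).

f(t) = exp(-t)*sin(3*t)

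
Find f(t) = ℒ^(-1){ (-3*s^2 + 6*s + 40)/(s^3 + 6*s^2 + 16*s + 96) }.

f(t) = 3*sin(4*t) - cos(4*t) - 2*exp(-6*t)

Factor the denominator: s^3 + 6*s^2 + 16*s + 96 = (s + 6)*(s^2 + 16).
Partial fraction decomposition gives [-2/(s + 6)] + [-s/(s^2 + 16)] + [12/(s^2 + 16)].
Invert each term: -2/(s + 6) ↔ -2e^(-6t); -1·s/(s^2 + 16) ↔ -cos(4t); 3·4/(s^2 + 16) ↔ 3sin(4t).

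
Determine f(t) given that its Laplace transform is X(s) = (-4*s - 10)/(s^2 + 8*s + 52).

f(t) = exp(-4*t)*sin(6*t) - 4*exp(-4*t)*cos(6*t)

Complete the square in the denominator: s^2 + 8*s + 52 = (s + 4)^2 + 6^2.
Split the numerator to match: -4*s - 10 = -4·(s + 4) + 1·6.
Invert each term: -4·(s + 4)/((s + 4)^2 + 36) ↔ -4e^(-4t)cos(6t); 1·6/((s + 4)^2 + 36) ↔ e^(-4t)sin(6t).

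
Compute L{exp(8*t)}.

L{e^(8t)} = 1/(s - 8).

1/(s - 8)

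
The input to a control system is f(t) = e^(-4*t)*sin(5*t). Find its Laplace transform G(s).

L{sin(5t)} = 5/(s^2 + 25).
By the first shifting theorem, multiplying by e^(-4t) replaces s with s + 4.

G(s) = 5/((s + 4)^2 + 25)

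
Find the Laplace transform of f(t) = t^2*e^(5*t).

2/(s - 5)^3

L{e^(5t)} = 1/(s - 5).
Then apply L{t^2·g(t)} = (-1)^2 d^2/ds^2[G(s)] with G(s) = 1/(s - 5):
differentiating 2 times and applying the sign gives 2/(s - 5)^3.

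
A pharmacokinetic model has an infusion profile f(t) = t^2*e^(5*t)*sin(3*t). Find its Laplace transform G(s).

G(s) = 18*(s^2 - 10*s + 22)/(s^2 - 10*s + 34)^3

L{sin(3t)} = 3/(s^2 + 9).
Multiplying by e^(5t) shifts s → s - 5, so L{e^(5*t)*sin(3*t)} = 3/((s - 5)^2 + 9).
Then apply L{t^2·g(t)} = (-1)^2 d^2/ds^2[H(s)] with H(s) = 3/((s - 5)^2 + 9):
differentiating 2 times and applying the sign gives 18*(s^2 - 10*s + 22)/(s^2 - 10*s + 34)^3.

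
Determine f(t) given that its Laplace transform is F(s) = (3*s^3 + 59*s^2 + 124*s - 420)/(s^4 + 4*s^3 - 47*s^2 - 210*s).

Factor the denominator: s^4 + 4*s^3 - 47*s^2 - 210*s = s*(s - 7)*(s + 5)*(s + 6).
Partial fraction decomposition gives [-4/(s + 6)] + [1/(s + 5)] + [2/s] + [4/(s - 7)].
Invert each term: -4/(s + 6) ↔ -4e^(-6t); 1/(s + 5) ↔ e^(-5t); 2/(s - 0) ↔ 2e^(0t); 4/(s - 7) ↔ 4e^(7t).

f(t) = 4*exp(7*t) + 2 + exp(-5*t) - 4*exp(-6*t)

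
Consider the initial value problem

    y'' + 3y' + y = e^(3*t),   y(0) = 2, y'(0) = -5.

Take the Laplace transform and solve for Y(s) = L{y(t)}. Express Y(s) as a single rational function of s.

Take the Laplace transform of both sides.
With L{y''} = s^2 Y - s·y(0) - y'(0) and L{y'} = sY - y(0), with y(0) = 2, y'(0) = -5: the LHS transforms to (s^2 + 3*s + 1)Y - (2*s + 1).
The right side is L{e^(3*t)} = 1/(s - 3).
So (s^2 + 3*s + 1)Y = 1/(s - 3) + (2*s + 1).
Divide through and combine into a single rational function.

Y(s) = (2*s^2 - 5*s - 2)/(s^3 - 8*s - 3)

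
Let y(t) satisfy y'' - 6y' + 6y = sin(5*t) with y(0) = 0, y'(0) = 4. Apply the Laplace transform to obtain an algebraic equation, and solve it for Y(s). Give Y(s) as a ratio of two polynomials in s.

Apply the Laplace transform to the equation.
Using L{y''} = s^2 Y - s·y(0) - y'(0) and L{y'} = sY - y(0), with y(0) = 0, y'(0) = 4, the left side becomes (s^2 - 6*s + 6)Y - (4).
The right side is L{sin(5*t)} = 5/(s^2 + 25).
So (s^2 - 6*s + 6)Y = 5/(s^2 + 25) + (4).
Isolate Y and clear denominators.

Y(s) = (4*s^2 + 105)/(s^4 - 6*s^3 + 31*s^2 - 150*s + 150)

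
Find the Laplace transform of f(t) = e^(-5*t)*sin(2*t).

2/((s + 5)^2 + 4)

L{sin(2t)} = 2/(s^2 + 4).
By the first shifting theorem, multiplying by e^(-5t) replaces s with s + 5.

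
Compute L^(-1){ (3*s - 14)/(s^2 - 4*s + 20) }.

-2*exp(2*t)*sin(4*t) + 3*exp(2*t)*cos(4*t)

Complete the square in the denominator: s^2 - 4*s + 20 = (s - 2)^2 + 4^2.
Split the numerator to match: 3*s - 14 = 3·(s - 2) - 2·4.
Invert each term: 3·(s - 2)/((s - 2)^2 + 16) ↔ 3e^(2t)cos(4t); -2·4/((s - 2)^2 + 16) ↔ -2e^(2t)sin(4t).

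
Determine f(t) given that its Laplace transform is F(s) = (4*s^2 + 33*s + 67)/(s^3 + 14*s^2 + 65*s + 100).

f(t) = -2*t*exp(-5*t) - exp(-4*t) + 5*exp(-5*t)

Factor the denominator: s^3 + 14*s^2 + 65*s + 100 = (s + 4)*(s + 5)^2.
Partial fraction decomposition gives [5/(s + 5)] + [-2/(s + 5)^2] + [-1/(s + 4)].
Invert each term: 5/(s + 5) ↔ 5e^(-5t); -2/(s + 5)^2 ↔ -2t·e^(-5t); -1/(s + 4) ↔ -e^(-4t).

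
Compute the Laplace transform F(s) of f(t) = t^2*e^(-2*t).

L{e^(-2t)} = 1/(s + 2).
Then apply L{t^2·g(t)} = (-1)^2 d^2/ds^2[G(s)] with G(s) = 1/(s + 2):
differentiating 2 times and applying the sign gives 2/(s + 2)^3.

F(s) = 2/(s + 2)^3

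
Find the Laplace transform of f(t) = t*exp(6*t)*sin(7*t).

L{sin(7t)} = 7/(s^2 + 49).
Multiplying by e^(6t) shifts s → s - 6, so L{exp(6*t)*sin(7*t)} = 7/((s - 6)^2 + 49).
Then apply L{t·g(t)} = -d/ds[G(s)] with G(s) = 7/((s - 6)^2 + 49):
differentiating 1 time and applying the sign gives 14*(s - 6)/(s^2 - 12*s + 85)^2.

14*(s - 6)/(s^2 - 12*s + 85)^2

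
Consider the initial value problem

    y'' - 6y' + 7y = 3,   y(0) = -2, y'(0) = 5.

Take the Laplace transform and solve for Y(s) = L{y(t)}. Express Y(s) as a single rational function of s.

Laplace-transform each side.
With L{y''} = s^2 Y - s·y(0) - y'(0) and L{y'} = sY - y(0), with y(0) = -2, y'(0) = 5: the LHS transforms to (s^2 - 6*s + 7)Y - (-2*s + 17).
The right side is L{3} = 3/s.
So (s^2 - 6*s + 7)Y = 3/s + (-2*s + 17).
Solve for Y(s) and write it as one ratio of polynomials.

Y(s) = (-2*s^2 + 17*s + 3)/(s^3 - 6*s^2 + 7*s)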